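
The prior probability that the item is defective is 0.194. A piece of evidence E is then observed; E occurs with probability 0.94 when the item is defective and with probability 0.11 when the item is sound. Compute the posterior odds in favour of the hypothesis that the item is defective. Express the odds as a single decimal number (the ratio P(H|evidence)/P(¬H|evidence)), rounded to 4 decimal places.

Posterior odds ≈ 2.0568

Prior odds = 0.194/(1−0.194) = 0.24069. In log-odds, ln(0.24069) = -1.4242.
Add log likelihood ratio: ln(8.5455) = 2.1454.
Posterior log-odds = 0.72117, so posterior odds = exp(0.72117) = 2.0568.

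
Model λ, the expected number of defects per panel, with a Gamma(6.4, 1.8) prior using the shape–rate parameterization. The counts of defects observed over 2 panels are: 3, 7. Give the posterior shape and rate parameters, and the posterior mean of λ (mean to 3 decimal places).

Posterior: Gamma(shape=16.4, rate=3.8); mean ≈ 4.316

Total count ∑xᵢ = 10 over n = 2 panels.
Gamma is conjugate to the Poisson likelihood: posterior is Gamma(shape = 6.4+10 = 16.4, rate = 1.8+2 = 3.8).
E[λ | data] = 16.4/3.8 = 4.316.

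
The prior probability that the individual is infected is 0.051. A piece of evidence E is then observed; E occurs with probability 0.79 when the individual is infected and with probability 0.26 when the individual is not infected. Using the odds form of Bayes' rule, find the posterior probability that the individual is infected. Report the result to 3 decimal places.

Posterior probability ≈ 0.140

Prior odds = 0.051/(1−0.051) = 0.053741. In log-odds, ln(0.053741) = -2.9236.
Add log likelihood ratio: ln(3.0385) = 1.1114.
Posterior log-odds = -1.8122, so posterior odds = exp(-1.8122) = 0.16329. Converting, P(H|E) = 0.16329/1.1633 = 0.140.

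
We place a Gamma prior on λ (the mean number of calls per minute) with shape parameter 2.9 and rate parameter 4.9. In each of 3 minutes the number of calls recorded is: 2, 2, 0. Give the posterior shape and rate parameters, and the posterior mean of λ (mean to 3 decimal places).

Posterior: Gamma(shape=6.9, rate=7.9); mean ≈ 0.873

Total count ∑xᵢ = 4 over n = 3 minutes.
Gamma is conjugate to the Poisson likelihood: posterior is Gamma(shape = 2.9+4 = 6.9, rate = 4.9+3 = 7.9).
Posterior mean = shape/rate = 6.9/7.9 = 0.873.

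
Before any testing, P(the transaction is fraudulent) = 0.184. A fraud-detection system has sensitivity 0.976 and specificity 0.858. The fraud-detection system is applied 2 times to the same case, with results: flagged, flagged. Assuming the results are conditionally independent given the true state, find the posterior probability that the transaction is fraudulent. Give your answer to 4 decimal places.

Posterior P(H) ≈ 0.9142

Let H be the event that the transaction is fraudulent; start with P(H) = 0.184. P('flagged'|H) = 0.976, P('flagged'|¬H) = 0.142.
Update on result 1 ('flagged'): P(H) ← 0.976·0.1840 / (0.976·0.1840 + 0.142·0.8160) = 0.17958/0.29546 = 0.6078.
Update on result 2 ('flagged'): P(H) ← 0.976·0.6078 / (0.976·0.6078 + 0.142·0.3922) = 0.59323/0.64892 = 0.9142.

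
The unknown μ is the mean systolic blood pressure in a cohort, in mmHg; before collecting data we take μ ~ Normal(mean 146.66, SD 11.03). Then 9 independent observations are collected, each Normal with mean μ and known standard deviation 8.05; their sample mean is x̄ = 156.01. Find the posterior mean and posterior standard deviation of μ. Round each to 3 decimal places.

With known σ, the Normal prior is conjugate. Weight on the data is w = (n/σ²)/(n/σ² + 1/τ₀²) = 0.138884/(0.138884+0.00821957) = 0.94412.
Posterior mean = w·x̄ + (1−w)·μ₀ = 0.94412·156.01 + 0.055876·146.66 = 155.488. Posterior variance = 1/(0.138884+0.00821957) = 6.79795, so SD = 2.607.

Posterior mean ≈ 155.488; posterior SD ≈ 2.607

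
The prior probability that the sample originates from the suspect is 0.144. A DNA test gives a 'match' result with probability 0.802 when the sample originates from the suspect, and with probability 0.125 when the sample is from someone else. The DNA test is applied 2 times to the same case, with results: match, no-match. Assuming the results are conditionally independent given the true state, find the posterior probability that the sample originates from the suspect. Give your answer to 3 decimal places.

With H the event that the sample originates from the suspect, the joint likelihood of the observed sequence is P(data|H) = 0.802·0.198 = 0.15880 and P(data|¬H) = 0.125·0.875 = 0.10938.
Bayes: P(H|data) = 0.144·0.15880 / (0.144·0.15880 + 0.856·0.10938) = 0.022867/0.11649 = 0.1963.

Posterior P(H) ≈ 0.196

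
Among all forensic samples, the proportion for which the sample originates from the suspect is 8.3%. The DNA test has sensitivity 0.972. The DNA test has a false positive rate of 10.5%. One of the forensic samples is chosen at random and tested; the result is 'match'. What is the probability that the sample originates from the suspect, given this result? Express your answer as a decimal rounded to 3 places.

P(H | E) ≈ 0.456

Write H for 'the sample originates from the suspect'. Prior odds H:¬H = 0.083/0.917 = 0.090513. For the 'match' outcome, the likelihood ratio is 0.972/0.105 = 9.2571.
Posterior odds = 0.090513 × 9.2571 = 0.83789, so P(H|E) = 0.83789/(1+0.83789) = 0.456.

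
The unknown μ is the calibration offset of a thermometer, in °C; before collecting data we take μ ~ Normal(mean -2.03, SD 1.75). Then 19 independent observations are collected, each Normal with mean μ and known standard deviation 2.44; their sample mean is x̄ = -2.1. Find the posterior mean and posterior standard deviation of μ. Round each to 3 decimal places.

Posterior mean ≈ -2.094; posterior SD ≈ 0.533

Prior precision 1/τ₀² = 1/1.75² = 0.326531; data precision n/σ² = 19/2.44² = 3.19135.
Posterior precision = 0.326531 + 3.19135 = 3.51788, giving posterior SD = 1/√3.51788 = 0.533.
Posterior mean = (0.326531·-2.03 + 3.19135·-2.1) / 3.51788 = -2.094.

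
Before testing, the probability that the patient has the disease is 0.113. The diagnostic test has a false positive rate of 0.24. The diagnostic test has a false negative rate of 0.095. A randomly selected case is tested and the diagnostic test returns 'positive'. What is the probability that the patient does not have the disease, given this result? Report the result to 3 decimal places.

P(¬H | E) ≈ 0.675

Let H be the event that the patient has the disease. P(H) = 0.113, so P(¬H) = 0.887. With E the 'positive' result, P(E|H) = 0.905 and P(E|¬H) = 0.24.
P(E) = 0.905·0.113 + 0.24·0.887 = 0.10227 + 0.21288 = 0.31515.
By Bayes' theorem, P(H|E) = 0.10227 / 0.31515 = 0.325. Hence P(¬H|E) = 1 − 0.325 = 0.675.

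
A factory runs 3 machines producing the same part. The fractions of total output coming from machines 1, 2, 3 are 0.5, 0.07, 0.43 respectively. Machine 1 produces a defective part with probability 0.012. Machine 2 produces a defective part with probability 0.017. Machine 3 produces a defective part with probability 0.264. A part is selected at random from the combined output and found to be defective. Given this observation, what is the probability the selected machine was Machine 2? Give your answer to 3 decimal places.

Posterior probability ≈ 0.010

P(defective|M1) = 0.012; P(defective|M2) = 0.017; P(defective|M3) = 0.264.
Prior × likelihood for each source: 0.5·0.012=0.006000, 0.07·0.017=0.001190, 0.43·0.264=0.1135. Summing gives P(defective) = 0.12071.
P(Machine 2 | defective) = 0.001190 / 0.12071 = 0.010.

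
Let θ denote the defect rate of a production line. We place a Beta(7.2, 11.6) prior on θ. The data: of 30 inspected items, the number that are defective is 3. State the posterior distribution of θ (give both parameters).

Posterior: Beta(10.2, 38.6)

The binomial likelihood is conjugate to the Beta prior: with 3 successes and 27 failures, the posterior is Beta(7.2+3, 11.6+27) = Beta(10.2, 38.6).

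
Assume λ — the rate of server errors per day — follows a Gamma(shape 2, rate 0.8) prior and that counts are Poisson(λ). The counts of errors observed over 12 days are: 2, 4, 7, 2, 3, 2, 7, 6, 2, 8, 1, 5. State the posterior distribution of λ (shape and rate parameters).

Total count ∑xᵢ = 49 over n = 12 days.
Gamma is conjugate to the Poisson likelihood: posterior is Gamma(shape = 2+49 = 51, rate = 0.8+12 = 12.8).

Posterior: Gamma(shape=51, rate=12.8)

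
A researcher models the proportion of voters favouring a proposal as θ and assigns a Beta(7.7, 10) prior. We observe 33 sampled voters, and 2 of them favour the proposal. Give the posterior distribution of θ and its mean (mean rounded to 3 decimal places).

Posterior: Beta(9.7, 41); mean ≈ 0.191

Observing 2 successes and 31 failures updates Beta(7.7, 10) by adding the success and failure counts to the two shape parameters: α = 7.7+2 = 9.7, β = 10+31 = 41.
E[θ | data] = 9.7/(9.7+41) = 0.191.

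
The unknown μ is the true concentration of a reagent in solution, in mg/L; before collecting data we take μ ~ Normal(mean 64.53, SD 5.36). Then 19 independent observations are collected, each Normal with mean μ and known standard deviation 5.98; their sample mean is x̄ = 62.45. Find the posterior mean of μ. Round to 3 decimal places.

With known σ, the Normal prior is conjugate. Weight on the data is w = (n/σ²)/(n/σ² + 1/τ₀²) = 0.531314/(0.531314+0.0348073) = 0.93852.
Posterior mean = w·x̄ + (1−w)·μ₀ = 0.93852·62.45 + 0.061484·64.53 = 62.578.

Posterior mean ≈ 62.578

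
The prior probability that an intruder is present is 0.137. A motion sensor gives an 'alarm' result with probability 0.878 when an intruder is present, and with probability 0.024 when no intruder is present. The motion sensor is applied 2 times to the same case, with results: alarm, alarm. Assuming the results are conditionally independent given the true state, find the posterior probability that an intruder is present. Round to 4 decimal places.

Posterior P(H) ≈ 0.9953

Let H be the event that an intruder is present; start with P(H) = 0.137. P('alarm'|H) = 0.878, P('alarm'|¬H) = 0.024.
Update on result 1 ('alarm'): P(H) ← 0.878·0.1370 / (0.878·0.1370 + 0.024·0.8630) = 0.12029/0.14100 = 0.8531.
Update on result 2 ('alarm'): P(H) ← 0.878·0.8531 / (0.878·0.8531 + 0.024·0.1469) = 0.74903/0.75255 = 0.9953.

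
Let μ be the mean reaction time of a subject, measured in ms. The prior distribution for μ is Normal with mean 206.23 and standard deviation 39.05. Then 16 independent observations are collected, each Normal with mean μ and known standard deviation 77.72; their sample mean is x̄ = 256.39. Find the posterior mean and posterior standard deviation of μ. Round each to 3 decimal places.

Posterior mean ≈ 246.436; posterior SD ≈ 17.396

With known σ, the Normal prior is conjugate. Weight on the data is w = (n/σ²)/(n/σ² + 1/τ₀²) = 0.00264883/(0.00264883+0.00065578) = 0.80156.
Posterior mean = w·x̄ + (1−w)·μ₀ = 0.80156·256.39 + 0.19844·206.23 = 246.436. Posterior variance = 1/(0.00264883+0.00065578) = 302.607, so SD = 17.396.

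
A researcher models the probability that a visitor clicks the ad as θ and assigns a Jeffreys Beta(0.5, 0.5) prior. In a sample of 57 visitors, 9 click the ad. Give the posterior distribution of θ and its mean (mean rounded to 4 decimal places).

Posterior: Beta(9.5, 48.5); mean ≈ 0.1638

Observing 9 successes and 48 failures updates Beta(0.5, 0.5) by adding the success and failure counts to the two shape parameters: α = 0.5+9 = 9.5, β = 0.5+48 = 48.5.
E[θ | data] = 9.5/(9.5+48.5) = 0.1638.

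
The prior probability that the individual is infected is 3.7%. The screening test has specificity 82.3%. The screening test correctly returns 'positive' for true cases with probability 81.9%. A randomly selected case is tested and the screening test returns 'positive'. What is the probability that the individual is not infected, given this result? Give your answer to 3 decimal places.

Write H for 'the individual is infected'. Prior odds H:¬H = 0.037/0.963 = 0.038422. For the 'positive' outcome, the likelihood ratio is 0.819/0.177 = 4.6271.
Posterior odds = 0.038422 × 4.6271 = 0.17778, so P(H|E) = 0.17778/(1+0.17778) = 0.151. Then P(¬H|E) = 1 − 0.151 = 0.849.

P(¬H | E) ≈ 0.849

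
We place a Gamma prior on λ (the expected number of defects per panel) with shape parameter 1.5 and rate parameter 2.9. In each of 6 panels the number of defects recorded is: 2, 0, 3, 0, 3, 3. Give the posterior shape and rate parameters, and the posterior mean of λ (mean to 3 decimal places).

The Poisson likelihood adds the total count to the shape and the number of exposure periods to the rate. Here ∑xᵢ = 11 and n = 6, so shape 1.5→12.5 and rate 2.9→8.9.
Posterior mean = shape/rate = 12.5/8.9 = 1.404.

Posterior: Gamma(shape=12.5, rate=8.9); mean ≈ 1.404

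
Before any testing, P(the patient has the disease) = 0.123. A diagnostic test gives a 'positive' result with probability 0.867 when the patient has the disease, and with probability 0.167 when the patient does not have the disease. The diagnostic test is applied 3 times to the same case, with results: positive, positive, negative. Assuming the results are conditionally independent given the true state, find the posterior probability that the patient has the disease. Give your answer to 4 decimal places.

With H the event that the patient has the disease, the joint likelihood of the observed sequence is P(data|H) = 0.867·0.867·0.133 = 0.099975 and P(data|¬H) = 0.167·0.167·0.833 = 0.023232.
Bayes: P(H|data) = 0.123·0.099975 / (0.123·0.099975 + 0.877·0.023232) = 0.012297/0.032671 = 0.3764.

Posterior P(H) ≈ 0.3764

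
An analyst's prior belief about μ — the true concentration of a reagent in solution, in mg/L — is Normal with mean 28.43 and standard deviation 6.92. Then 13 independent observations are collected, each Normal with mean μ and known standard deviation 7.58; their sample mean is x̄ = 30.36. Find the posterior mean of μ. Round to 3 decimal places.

Posterior mean ≈ 30.197

Prior precision 1/τ₀² = 1/6.92² = 0.0208828; data precision n/σ² = 13/7.58² = 0.226259.
Posterior precision = 0.0208828 + 0.226259 = 0.247141.
Posterior mean = (0.0208828·28.43 + 0.226259·30.36) / 0.247141 = 30.197.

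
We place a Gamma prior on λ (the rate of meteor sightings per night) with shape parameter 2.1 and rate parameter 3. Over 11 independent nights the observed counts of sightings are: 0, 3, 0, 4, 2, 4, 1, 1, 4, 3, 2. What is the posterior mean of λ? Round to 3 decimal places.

Total count ∑xᵢ = 24 over n = 11 nights.
Gamma is conjugate to the Poisson likelihood: posterior is Gamma(shape = 2.1+24 = 26.1, rate = 3+11 = 14).
E[λ | data] = 26.1/14 = 1.864.

Posterior mean ≈ 1.864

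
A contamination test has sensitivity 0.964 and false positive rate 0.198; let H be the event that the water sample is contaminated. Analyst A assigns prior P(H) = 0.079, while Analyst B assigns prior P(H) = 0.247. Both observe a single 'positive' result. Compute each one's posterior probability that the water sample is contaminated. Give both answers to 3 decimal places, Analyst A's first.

The likelihood ratio for a 'positive' result is 0.964/0.198 = 4.8687.
Analyst A: prior odds 0.079/0.921 = 0.085776; posterior odds 0.41762; posterior probability 0.295.
Analyst B: prior odds 0.247/0.753 = 0.32802; posterior odds 1.5970; posterior probability 0.615.

Analyst A: 0.295; Analyst B: 0.615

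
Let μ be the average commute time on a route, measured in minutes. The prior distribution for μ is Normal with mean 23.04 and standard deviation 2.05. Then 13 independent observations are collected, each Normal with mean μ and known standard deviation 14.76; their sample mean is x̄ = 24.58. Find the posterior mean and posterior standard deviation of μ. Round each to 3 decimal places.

Prior precision 1/τ₀² = 1/2.05² = 0.237954; data precision n/σ² = 13/14.76² = 0.0596720.
Posterior precision = 0.237954 + 0.0596720 = 0.297626, giving posterior SD = 1/√0.297626 = 1.833.
Posterior mean = (0.237954·23.04 + 0.0596720·24.58) / 0.297626 = 23.349.

Posterior mean ≈ 23.349; posterior SD ≈ 1.833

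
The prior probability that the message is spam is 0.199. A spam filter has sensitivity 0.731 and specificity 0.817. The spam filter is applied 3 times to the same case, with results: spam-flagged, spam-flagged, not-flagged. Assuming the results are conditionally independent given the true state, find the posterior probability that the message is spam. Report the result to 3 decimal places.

Let H be the event that the message is spam; start with P(H) = 0.199. P('spam-flagged'|H) = 0.731, P('spam-flagged'|¬H) = 0.183.
Update on result 1 ('spam-flagged'): P(H) ← 0.731·0.1990 / (0.731·0.1990 + 0.183·0.8010) = 0.14547/0.29205 = 0.4981.
Update on result 2 ('spam-flagged'): P(H) ← 0.731·0.4981 / (0.731·0.4981 + 0.183·0.5019) = 0.36411/0.45595 = 0.7986.
Update on result 3 ('not-flagged'): P(H) ← 0.269·0.7986 / (0.269·0.7986 + 0.817·0.2014) = 0.21481/0.37939 = 0.5662.

Posterior P(H) ≈ 0.566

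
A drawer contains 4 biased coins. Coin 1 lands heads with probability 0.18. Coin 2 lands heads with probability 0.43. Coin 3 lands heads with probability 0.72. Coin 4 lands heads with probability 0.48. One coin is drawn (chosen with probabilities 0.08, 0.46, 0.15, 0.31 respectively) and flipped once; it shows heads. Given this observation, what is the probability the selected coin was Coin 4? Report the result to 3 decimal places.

Tabulate prior·likelihood by source: [1] prior 0.08, lik 0.18, product 0.01440; [2] prior 0.46, lik 0.43, product 0.1978; [3] prior 0.15, lik 0.72, product 0.1080; [4] prior 0.31, lik 0.48, product 0.1488.
Normalizing constant = 0.46900; the posterior for Coin 4 is its product over the sum, 0.1488/0.46900 = 0.317.

Posterior probability ≈ 0.317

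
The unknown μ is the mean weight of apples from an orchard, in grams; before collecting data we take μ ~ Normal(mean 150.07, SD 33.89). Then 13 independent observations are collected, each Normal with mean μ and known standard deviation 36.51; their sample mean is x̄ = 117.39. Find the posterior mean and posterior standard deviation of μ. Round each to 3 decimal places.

Posterior mean ≈ 120.068; posterior SD ≈ 9.702

Prior precision 1/τ₀² = 1/33.89² = 0.00087068; data precision n/σ² = 13/36.51² = 0.00975258.
Posterior precision = 0.00087068 + 0.00975258 = 0.0106233, giving posterior SD = 1/√0.0106233 = 9.702.
Posterior mean = (0.00087068·150.07 + 0.00975258·117.39) / 0.0106233 = 120.068.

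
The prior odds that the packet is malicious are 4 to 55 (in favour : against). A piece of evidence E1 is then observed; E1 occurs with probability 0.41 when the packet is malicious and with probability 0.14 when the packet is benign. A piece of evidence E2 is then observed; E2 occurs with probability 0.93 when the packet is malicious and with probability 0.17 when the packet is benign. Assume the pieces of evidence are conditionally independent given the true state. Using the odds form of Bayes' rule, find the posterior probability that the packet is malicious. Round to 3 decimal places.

Prior odds = 4/55 = 0.072727. In log-odds, ln(0.072727) = -2.6210.
Add log likelihood ratios: ln(2.9286) + ln(5.4706) = 2.7739.
Posterior log-odds = 0.15286, so posterior odds = exp(0.15286) = 1.1652. Converting, P(H|E) = 1.1652/2.1652 = 0.538.

Posterior probability ≈ 0.538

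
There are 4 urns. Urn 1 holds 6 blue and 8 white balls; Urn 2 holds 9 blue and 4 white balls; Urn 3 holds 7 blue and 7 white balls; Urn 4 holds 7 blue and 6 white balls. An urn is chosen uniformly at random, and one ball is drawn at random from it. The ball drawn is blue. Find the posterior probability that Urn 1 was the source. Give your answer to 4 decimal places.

Tabulate prior·likelihood by source: [1] prior 0.25, lik 0.4286, product 0.1071; [2] prior 0.25, lik 0.6923, product 0.1731; [3] prior 0.25, lik 0.5, product 0.1250; [4] prior 0.25, lik 0.5385, product 0.1346.
Normalizing constant = 0.53984; the posterior for Urn 1 is its product over the sum, 0.1071/0.53984 = 0.1985.

Posterior probability ≈ 0.1985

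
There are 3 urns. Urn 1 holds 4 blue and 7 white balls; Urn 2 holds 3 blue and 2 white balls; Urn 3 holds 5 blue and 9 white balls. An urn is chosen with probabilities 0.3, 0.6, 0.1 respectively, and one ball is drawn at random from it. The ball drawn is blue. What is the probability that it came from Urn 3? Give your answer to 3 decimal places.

P(blue|Urn 1) = 0.3636; P(blue|Urn 2) = 0.6; P(blue|Urn 3) = 0.3571.
Prior × likelihood for each source: 0.3·0.3636=0.1091, 0.6·0.6=0.3600, 0.1·0.3571=0.03571. Summing gives P(blue) = 0.50481.
P(Urn 3 | blue) = 0.03571 / 0.50481 = 0.071.

Posterior probability ≈ 0.071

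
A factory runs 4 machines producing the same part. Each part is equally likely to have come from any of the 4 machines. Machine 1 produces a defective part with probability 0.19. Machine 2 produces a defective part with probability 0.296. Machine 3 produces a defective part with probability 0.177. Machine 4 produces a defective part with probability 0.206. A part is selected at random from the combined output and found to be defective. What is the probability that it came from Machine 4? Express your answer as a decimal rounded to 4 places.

P(defective|M1) = 0.19; P(defective|M2) = 0.296; P(defective|M3) = 0.177; P(defective|M4) = 0.206.
Prior × likelihood for each source: 0.25·0.19=0.04750, 0.25·0.296=0.07400, 0.25·0.177=0.04425, 0.25·0.206=0.05150. Summing gives P(defective) = 0.21725.
P(Machine 4 | defective) = 0.05150 / 0.21725 = 0.2371.

Posterior probability ≈ 0.2371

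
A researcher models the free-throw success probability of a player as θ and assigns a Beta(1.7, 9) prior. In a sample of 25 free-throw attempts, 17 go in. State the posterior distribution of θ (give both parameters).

The binomial likelihood is conjugate to the Beta prior: with 17 successes and 8 failures, the posterior is Beta(1.7+17, 9+8) = Beta(18.7, 17).

Posterior: Beta(18.7, 17)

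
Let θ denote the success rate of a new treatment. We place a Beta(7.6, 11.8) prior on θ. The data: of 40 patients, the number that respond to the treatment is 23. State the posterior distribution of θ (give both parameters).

Posterior: Beta(30.6, 28.8)

The binomial likelihood is conjugate to the Beta prior: with 23 successes and 17 failures, the posterior is Beta(7.6+23, 11.8+17) = Beta(30.6, 28.8).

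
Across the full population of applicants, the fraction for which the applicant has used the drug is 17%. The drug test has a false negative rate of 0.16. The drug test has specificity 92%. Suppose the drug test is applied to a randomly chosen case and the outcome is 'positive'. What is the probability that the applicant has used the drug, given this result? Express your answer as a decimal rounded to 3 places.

P(H | E) ≈ 0.683

Write H for 'the applicant has used the drug'. Prior odds H:¬H = 0.17/0.83 = 0.20482. For the 'positive' outcome, the likelihood ratio is 0.84/0.08 = 10.500.
Posterior odds = 0.20482 × 10.500 = 2.1506, so P(H|E) = 2.1506/(1+2.1506) = 0.683.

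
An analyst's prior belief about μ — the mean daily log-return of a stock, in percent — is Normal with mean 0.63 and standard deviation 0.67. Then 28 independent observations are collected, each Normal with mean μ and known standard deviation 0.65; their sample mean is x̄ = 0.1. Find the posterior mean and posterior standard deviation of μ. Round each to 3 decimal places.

Posterior mean ≈ 0.117; posterior SD ≈ 0.121

Prior precision 1/τ₀² = 1/0.67² = 2.22767; data precision n/σ² = 28/0.65² = 66.2722.
Posterior precision = 2.22767 + 66.2722 = 68.4999, giving posterior SD = 1/√68.4999 = 0.121.
Posterior mean = (2.22767·0.63 + 66.2722·0.1) / 68.4999 = 0.117.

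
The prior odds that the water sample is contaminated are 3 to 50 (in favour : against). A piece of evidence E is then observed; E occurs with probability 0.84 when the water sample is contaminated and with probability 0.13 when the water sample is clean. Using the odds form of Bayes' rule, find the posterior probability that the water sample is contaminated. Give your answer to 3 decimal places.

Posterior probability ≈ 0.279

Prior odds = 3/50 = 0.060000.
Likelihood ratio for E = 0.84/0.13 = 6.4615.
Posterior odds = prior odds × LR = 0.38769.
Posterior probability = odds/(1+odds) = 0.38769/1.3877 = 0.279.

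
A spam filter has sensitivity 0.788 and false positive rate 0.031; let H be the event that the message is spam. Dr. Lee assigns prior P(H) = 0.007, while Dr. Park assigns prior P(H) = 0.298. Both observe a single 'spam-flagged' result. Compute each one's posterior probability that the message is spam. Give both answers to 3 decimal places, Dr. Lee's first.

The likelihood ratio for a 'spam-flagged' result is 0.788/0.031 = 25.419.
Dr. Lee: prior odds 0.007/0.993 = 0.0070493; posterior odds 0.17919; posterior probability 0.152.
Dr. Park: prior odds 0.298/0.702 = 0.42450; posterior odds 10.791; posterior probability 0.915.

Dr. Lee: 0.152; Dr. Park: 0.915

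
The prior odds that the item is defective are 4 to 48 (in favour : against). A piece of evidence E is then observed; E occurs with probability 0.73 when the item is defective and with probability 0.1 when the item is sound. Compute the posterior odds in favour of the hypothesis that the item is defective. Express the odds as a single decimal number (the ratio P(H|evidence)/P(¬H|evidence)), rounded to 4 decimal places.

Prior odds = 4/48 = 0.083333.
Likelihood ratio for E = 0.73/0.1 = 7.3000.
Posterior odds = prior odds × LR = 0.60833.

Posterior odds ≈ 0.6083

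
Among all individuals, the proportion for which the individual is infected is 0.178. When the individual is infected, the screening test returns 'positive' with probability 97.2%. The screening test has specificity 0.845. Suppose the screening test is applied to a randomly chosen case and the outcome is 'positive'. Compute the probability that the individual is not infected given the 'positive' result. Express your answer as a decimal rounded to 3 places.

Let H be the event that the individual is infected. P(H) = 0.178, so P(¬H) = 0.822. With E the 'positive' result, P(E|H) = 0.972 and P(E|¬H) = 0.155.
P(E) = 0.972·0.178 + 0.155·0.822 = 0.17302 + 0.12741 = 0.30043.
By Bayes' theorem, P(H|E) = 0.17302 / 0.30043 = 0.576. Hence P(¬H|E) = 1 − 0.576 = 0.424.

P(¬H | E) ≈ 0.424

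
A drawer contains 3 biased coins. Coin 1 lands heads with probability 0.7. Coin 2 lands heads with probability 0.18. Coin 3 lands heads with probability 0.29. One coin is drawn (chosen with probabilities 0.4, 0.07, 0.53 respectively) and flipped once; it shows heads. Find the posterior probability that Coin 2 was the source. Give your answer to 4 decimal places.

Tabulate prior·likelihood by source: [1] prior 0.4, lik 0.7, product 0.2800; [2] prior 0.07, lik 0.18, product 0.01260; [3] prior 0.53, lik 0.29, product 0.1537.
Normalizing constant = 0.44630; the posterior for Coin 2 is its product over the sum, 0.01260/0.44630 = 0.0282.

Posterior probability ≈ 0.0282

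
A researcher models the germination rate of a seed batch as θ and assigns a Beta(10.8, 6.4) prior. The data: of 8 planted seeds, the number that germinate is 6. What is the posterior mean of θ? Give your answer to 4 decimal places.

The binomial likelihood is conjugate to the Beta prior: with 6 successes and 2 failures, the posterior is Beta(10.8+6, 6.4+2) = Beta(16.8, 8.4).
E[θ | data] = 16.8/(16.8+8.4) = 0.6667.

Posterior mean ≈ 0.6667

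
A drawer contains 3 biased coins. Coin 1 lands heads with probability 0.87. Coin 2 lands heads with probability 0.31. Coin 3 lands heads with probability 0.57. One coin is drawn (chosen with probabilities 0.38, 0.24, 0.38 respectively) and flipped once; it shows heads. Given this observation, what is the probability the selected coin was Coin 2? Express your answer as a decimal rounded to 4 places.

Posterior probability ≈ 0.1197

Tabulate prior·likelihood by source: [1] prior 0.38, lik 0.87, product 0.3306; [2] prior 0.24, lik 0.31, product 0.07440; [3] prior 0.38, lik 0.57, product 0.2166.
Normalizing constant = 0.62160; the posterior for Coin 2 is its product over the sum, 0.07440/0.62160 = 0.1197.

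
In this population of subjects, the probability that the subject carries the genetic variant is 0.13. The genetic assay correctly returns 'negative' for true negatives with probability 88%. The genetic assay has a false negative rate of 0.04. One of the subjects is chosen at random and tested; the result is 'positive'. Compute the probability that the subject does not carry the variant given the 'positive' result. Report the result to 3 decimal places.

Let H be the event that the subject carries the genetic variant. P(H) = 0.13, so P(¬H) = 0.87. With E the 'positive' result, P(E|H) = 0.96 and P(E|¬H) = 0.12.
P(E) = 0.96·0.13 + 0.12·0.87 = 0.12480 + 0.10440 = 0.22920.
By Bayes' theorem, P(H|E) = 0.12480 / 0.22920 = 0.545. Hence P(¬H|E) = 1 − 0.545 = 0.455.

P(¬H | E) ≈ 0.455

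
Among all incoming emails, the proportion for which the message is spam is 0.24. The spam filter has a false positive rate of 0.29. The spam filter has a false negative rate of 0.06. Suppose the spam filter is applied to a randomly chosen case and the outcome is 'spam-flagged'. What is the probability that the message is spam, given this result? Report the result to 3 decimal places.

P(H | E) ≈ 0.506

Let H be the event that the message is spam. P(H) = 0.24, so P(¬H) = 0.76. With E the 'spam-flagged' result, P(E|H) = 0.94 and P(E|¬H) = 0.29.
P(E) = 0.94·0.24 + 0.29·0.76 = 0.22560 + 0.22040 = 0.44600.
By Bayes' theorem, P(H|E) = 0.22560 / 0.44600 = 0.506.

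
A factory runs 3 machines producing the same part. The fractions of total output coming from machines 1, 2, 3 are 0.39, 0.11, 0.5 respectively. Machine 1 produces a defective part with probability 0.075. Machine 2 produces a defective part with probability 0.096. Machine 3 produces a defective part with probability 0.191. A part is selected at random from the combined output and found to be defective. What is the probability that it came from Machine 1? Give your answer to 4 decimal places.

Posterior probability ≈ 0.2162

Tabulate prior·likelihood by source: [1] prior 0.39, lik 0.075, product 0.02925; [2] prior 0.11, lik 0.096, product 0.01056; [3] prior 0.5, lik 0.191, product 0.09550.
Normalizing constant = 0.13531; the posterior for Machine 1 is its product over the sum, 0.02925/0.13531 = 0.2162.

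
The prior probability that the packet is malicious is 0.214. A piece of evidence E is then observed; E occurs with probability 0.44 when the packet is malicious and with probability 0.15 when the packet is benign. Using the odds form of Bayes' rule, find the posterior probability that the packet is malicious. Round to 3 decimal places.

Posterior probability ≈ 0.444

Prior odds = 0.214/(1−0.214) = 0.27226.
Likelihood ratio for E = 0.44/0.15 = 2.9333.
Posterior odds = prior odds × LR = 0.79864.
Posterior probability = odds/(1+odds) = 0.79864/1.7986 = 0.444.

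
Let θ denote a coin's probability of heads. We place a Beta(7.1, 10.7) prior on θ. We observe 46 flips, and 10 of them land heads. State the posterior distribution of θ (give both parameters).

Posterior: Beta(17.1, 46.7)

Observing 10 successes and 36 failures updates Beta(7.1, 10.7) by adding the success and failure counts to the two shape parameters: α = 7.1+10 = 17.1, β = 10.7+36 = 46.7.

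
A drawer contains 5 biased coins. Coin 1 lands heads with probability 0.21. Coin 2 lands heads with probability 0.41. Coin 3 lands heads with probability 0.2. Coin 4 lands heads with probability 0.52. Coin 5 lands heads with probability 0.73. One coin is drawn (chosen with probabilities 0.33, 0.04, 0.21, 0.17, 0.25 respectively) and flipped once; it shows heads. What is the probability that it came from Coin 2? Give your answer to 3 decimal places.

Posterior probability ≈ 0.041

P(heads|C1) = 0.21; P(heads|C2) = 0.41; P(heads|C3) = 0.2; P(heads|C4) = 0.52; P(heads|C5) = 0.73.
Prior × likelihood for each source: 0.33·0.21=0.06930, 0.04·0.41=0.01640, 0.21·0.2=0.04200, 0.17·0.52=0.08840, 0.25·0.73=0.1825. Summing gives P(heads) = 0.39860.
P(Coin 2 | heads) = 0.01640 / 0.39860 = 0.041.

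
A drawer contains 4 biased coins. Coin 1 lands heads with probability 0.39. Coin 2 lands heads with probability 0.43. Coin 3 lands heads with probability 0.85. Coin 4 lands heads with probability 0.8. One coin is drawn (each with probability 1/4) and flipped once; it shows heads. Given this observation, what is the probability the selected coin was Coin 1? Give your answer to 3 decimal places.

Posterior probability ≈ 0.158

Tabulate prior·likelihood by source: [1] prior 0.25, lik 0.39, product 0.09750; [2] prior 0.25, lik 0.43, product 0.1075; [3] prior 0.25, lik 0.85, product 0.2125; [4] prior 0.25, lik 0.8, product 0.2000.
Normalizing constant = 0.61750; the posterior for Coin 1 is its product over the sum, 0.09750/0.61750 = 0.158.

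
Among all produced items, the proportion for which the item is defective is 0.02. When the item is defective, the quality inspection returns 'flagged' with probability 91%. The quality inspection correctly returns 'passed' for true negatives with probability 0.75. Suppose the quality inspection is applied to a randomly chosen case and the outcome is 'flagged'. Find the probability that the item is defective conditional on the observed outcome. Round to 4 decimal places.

P(H | E) ≈ 0.0691

Write H for 'the item is defective'. Prior odds H:¬H = 0.02/0.98 = 0.020408. For the 'flagged' outcome, the likelihood ratio is 0.91/0.25 = 3.6400.
Posterior odds = 0.020408 × 3.6400 = 0.074286, so P(H|E) = 0.074286/(1+0.074286) = 0.0691.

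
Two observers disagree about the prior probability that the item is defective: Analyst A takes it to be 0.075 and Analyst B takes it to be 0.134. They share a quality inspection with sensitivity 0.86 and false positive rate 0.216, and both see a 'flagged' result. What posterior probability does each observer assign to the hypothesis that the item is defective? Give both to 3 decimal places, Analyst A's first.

The likelihood ratio for a 'flagged' result is 0.86/0.216 = 3.9815.
Analyst A: prior odds 0.075/0.925 = 0.081081; posterior odds 0.32282; posterior probability 0.244.
Analyst B: prior odds 0.134/0.866 = 0.15473; posterior odds 0.61607; posterior probability 0.381.

Analyst A: 0.244; Analyst B: 0.381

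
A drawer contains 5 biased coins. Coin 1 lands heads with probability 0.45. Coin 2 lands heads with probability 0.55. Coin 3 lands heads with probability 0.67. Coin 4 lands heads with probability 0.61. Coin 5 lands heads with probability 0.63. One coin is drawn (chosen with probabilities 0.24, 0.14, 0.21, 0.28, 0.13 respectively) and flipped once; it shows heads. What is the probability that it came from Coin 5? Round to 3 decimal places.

Posterior probability ≈ 0.142

Tabulate prior·likelihood by source: [1] prior 0.24, lik 0.45, product 0.1080; [2] prior 0.14, lik 0.55, product 0.07700; [3] prior 0.21, lik 0.67, product 0.1407; [4] prior 0.28, lik 0.61, product 0.1708; [5] prior 0.13, lik 0.63, product 0.08190.
Normalizing constant = 0.57840; the posterior for Coin 5 is its product over the sum, 0.08190/0.57840 = 0.142.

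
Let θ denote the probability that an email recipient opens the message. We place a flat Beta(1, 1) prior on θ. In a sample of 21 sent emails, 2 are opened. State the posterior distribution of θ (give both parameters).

Posterior: Beta(3, 20)

Observing 2 successes and 19 failures updates Beta(1, 1) by adding the success and failure counts to the two shape parameters: α = 1+2 = 3, β = 1+19 = 20.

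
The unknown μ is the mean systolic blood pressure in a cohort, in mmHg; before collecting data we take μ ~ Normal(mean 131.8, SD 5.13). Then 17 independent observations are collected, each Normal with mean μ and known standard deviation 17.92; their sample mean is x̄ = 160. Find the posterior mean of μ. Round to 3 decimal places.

Posterior mean ≈ 148.217

With known σ, the Normal prior is conjugate. Weight on the data is w = (n/σ²)/(n/σ² + 1/τ₀²) = 0.0529387/(0.0529387+0.0379984) = 0.58215.
Posterior mean = w·x̄ + (1−w)·μ₀ = 0.58215·160 + 0.41785·131.8 = 148.217.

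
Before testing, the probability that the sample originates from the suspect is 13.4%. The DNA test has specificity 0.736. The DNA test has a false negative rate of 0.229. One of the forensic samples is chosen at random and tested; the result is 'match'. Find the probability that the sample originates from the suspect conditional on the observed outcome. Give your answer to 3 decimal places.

P(H | E) ≈ 0.311

Let H be the event that the sample originates from the suspect. P(H) = 0.134, so P(¬H) = 0.866. With E the 'match' result, P(E|H) = 0.771 and P(E|¬H) = 0.264.
P(E) = 0.771·0.134 + 0.264·0.866 = 0.10331 + 0.22862 = 0.33194.
By Bayes' theorem, P(H|E) = 0.10331 / 0.33194 = 0.311.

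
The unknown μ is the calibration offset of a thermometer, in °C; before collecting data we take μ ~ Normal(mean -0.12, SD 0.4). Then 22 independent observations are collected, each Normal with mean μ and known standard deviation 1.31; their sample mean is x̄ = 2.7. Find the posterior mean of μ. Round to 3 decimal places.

Prior precision 1/τ₀² = 1/0.4² = 6.25000; data precision n/σ² = 22/1.31² = 12.8198.
Posterior precision = 6.25000 + 12.8198 = 19.0698.
Posterior mean = (6.25000·-0.12 + 12.8198·2.7) / 19.0698 = 1.776.

Posterior mean ≈ 1.776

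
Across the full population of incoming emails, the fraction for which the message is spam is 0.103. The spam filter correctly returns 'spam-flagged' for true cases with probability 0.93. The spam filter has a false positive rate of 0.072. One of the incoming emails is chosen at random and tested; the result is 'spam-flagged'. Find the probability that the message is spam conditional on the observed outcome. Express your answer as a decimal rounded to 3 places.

Write H for 'the message is spam'. Prior odds H:¬H = 0.103/0.897 = 0.11483. For the 'spam-flagged' outcome, the likelihood ratio is 0.93/0.072 = 12.917.
Posterior odds = 0.11483 × 12.917 = 1.4832, so P(H|E) = 1.4832/(1+1.4832) = 0.597.

P(H | E) ≈ 0.597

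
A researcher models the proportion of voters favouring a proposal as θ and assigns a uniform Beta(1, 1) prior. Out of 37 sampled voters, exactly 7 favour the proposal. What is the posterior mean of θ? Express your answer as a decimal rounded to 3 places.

The binomial likelihood is conjugate to the Beta prior: with 7 successes and 30 failures, the posterior is Beta(1+7, 1+30) = Beta(8, 31).
Posterior mean = α/(α+β) = 8/39 = 0.205.

Posterior mean ≈ 0.205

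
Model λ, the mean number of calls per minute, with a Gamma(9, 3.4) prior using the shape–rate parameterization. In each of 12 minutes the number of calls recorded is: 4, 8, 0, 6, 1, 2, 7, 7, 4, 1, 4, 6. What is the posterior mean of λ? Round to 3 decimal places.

Total count ∑xᵢ = 50 over n = 12 minutes.
Gamma is conjugate to the Poisson likelihood: posterior is Gamma(shape = 9+50 = 59, rate = 3.4+12 = 15.4).
Posterior mean = shape/rate = 59/15.4 = 3.831.

Posterior mean ≈ 3.831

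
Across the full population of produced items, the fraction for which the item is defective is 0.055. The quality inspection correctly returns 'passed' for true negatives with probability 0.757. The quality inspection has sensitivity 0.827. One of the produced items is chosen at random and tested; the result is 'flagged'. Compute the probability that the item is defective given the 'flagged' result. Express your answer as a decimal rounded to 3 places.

P(H | E) ≈ 0.165

Let H be the event that the item is defective. P(H) = 0.055, so P(¬H) = 0.945. With E the 'flagged' result, P(E|H) = 0.827 and P(E|¬H) = 0.243.
P(E) = 0.827·0.055 + 0.243·0.945 = 0.045485 + 0.22963 = 0.27512.
By Bayes' theorem, P(H|E) = 0.045485 / 0.27512 = 0.165.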